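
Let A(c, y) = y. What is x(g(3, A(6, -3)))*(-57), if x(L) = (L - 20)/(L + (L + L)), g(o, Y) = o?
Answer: 323/3 ≈ 107.67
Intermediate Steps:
x(L) = (-20 + L)/(3*L) (x(L) = (-20 + L)/(L + 2*L) = (-20 + L)/((3*L)) = (-20 + L)*(1/(3*L)) = (-20 + L)/(3*L))
x(g(3, A(6, -3)))*(-57) = ((1/3)*(-20 + 3)/3)*(-57) = ((1/3)*(1/3)*(-17))*(-57) = -17/9*(-57) = 323/3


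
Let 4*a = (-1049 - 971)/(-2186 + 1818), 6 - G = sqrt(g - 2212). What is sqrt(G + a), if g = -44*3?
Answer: sqrt(62399 - 16928*I*sqrt(586))/92 ≈ 5.3078 - 4.5607*I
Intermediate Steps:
g = -132
G = 6 - 2*I*sqrt(586) (G = 6 - sqrt(-132 - 2212) = 6 - sqrt(-2344) = 6 - 2*I*sqrt(586) ≈ 6.0 - 48.415*I)
a = 505/368 (a = ((-1049 - 971)/(-2186 + 1818))/4 = (-2020/(-368))/4 = (-2020*(-1/368))/4 = (1/4)*(505/92) = 505/368 ≈ 1.3723)
sqrt(G + a) = sqrt((6 - 2*I*sqrt(586)) + 505/368) = sqrt(2713/368 - 2*I*sqrt(586))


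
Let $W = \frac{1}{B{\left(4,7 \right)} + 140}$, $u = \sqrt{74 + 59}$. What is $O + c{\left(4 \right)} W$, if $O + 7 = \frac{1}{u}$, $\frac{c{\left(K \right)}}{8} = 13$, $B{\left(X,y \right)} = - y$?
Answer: $- \frac{827}{133} + \frac{\sqrt{133}}{133} \approx -6.1313$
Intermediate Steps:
$c{\left(K \right)} = 104$ ($c{\left(K \right)} = 8 \cdot 13 = 104$)
$u = \sqrt{133} \approx 11.533$
$W = \frac{1}{133}$ ($W = \frac{1}{\left(-1\right) 7 + 140} = \frac{1}{-7 + 140} = \frac{1}{133} \approx 0.0075188$)
$O = -7 + \frac{\sqrt{133}}{133}$ ($O = -7 + \frac{1}{\sqrt{133}} = -7 + \frac{\sqrt{133}}{133} \approx -6.9133$)
$O + c{\left(4 \right)} W = \left(-7 + \frac{\sqrt{133}}{133}\right) + 104 \cdot \frac{1}{133} = \left(-7 + \frac{\sqrt{133}}{133}\right) + \frac{104}{133} = - \frac{827}{133} + \frac{\sqrt{133}}{133}$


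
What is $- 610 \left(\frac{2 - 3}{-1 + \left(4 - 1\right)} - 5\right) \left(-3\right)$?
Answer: $-10065$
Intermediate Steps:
$- 610 \left(\frac{2 - 3}{-1 + \left(4 - 1\right)} - 5\right) \left(-3\right) = - 610 \left(- \frac{1}{-1 + \left(4 - 1\right)} - 5\right) \left(-3\right) = - 610 \left(- \frac{1}{-1 + 3} - 5\right) \left(-3\right) = - 610 \left(- \frac{1}{2} - 5\right) \left(-3\right) = - 610 \left(\left(- \frac{11}{2}\right) \left(-3\right)\right) = \left(-610\right) \frac{33}{2} = -10065$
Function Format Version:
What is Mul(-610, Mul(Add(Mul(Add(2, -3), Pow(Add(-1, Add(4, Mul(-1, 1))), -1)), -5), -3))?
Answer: -10065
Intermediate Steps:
Mul(-610, Mul(Add(Mul(Add(2, -3), Pow(Add(-1, Add(4, Mul(-1, 1))), -1)), -5), -3)) = Mul(-610, Mul(Add(Mul(-1, Pow(Add(-1, Add(4, -1)), -1)), -5), -3)) = Mul(-610, Mul(Add(Mul(-1, Pow(Add(-1, 3), -1)), -5), -3)) = Mul(-610, Mul(Add(Mul(-1, Pow(2, -1)), -5), -3)) = Mul(-610, Mul(Add(Mul(-1, Rational(1, 2)), -5), -3)) = Mul(-610, Mul(Add(Rational(-1, 2), -5), -3)) = Mul(-610, Mul(Rational(-11, 2), -3)) = Mul(-610, Rational(33, 2)) = -10065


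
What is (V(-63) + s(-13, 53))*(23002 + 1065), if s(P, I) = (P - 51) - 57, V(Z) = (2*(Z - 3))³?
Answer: -55356241963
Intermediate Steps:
V(Z) = (-6 + 2*Z)³ (V(Z) = (2*(-3 + Z))³ = (-6 + 2*Z)³)
s(P, I) = -108 + P (s(P, I) = (-51 + P) - 57 = -108 + P)
(V(-63) + s(-13, 53))*(23002 + 1065) = (8*(-3 - 63)³ + (-108 - 13))*(23002 + 1065) = (8*(-66)³ - 121)*24067 = (8*(-287496) - 121)*24067 = (-2299968 - 121)*24067 = -2300089*24067 = -55356241963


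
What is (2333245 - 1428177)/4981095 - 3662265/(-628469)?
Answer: 18810897061067/3130463793555 ≈ 6.0090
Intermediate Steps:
(2333245 - 1428177)/4981095 - 3662265/(-628469) = 905068*(1/4981095) - 3662265*(-1/628469) = 905068/4981095 + 3662265/628469 = 18810897061067/3130463793555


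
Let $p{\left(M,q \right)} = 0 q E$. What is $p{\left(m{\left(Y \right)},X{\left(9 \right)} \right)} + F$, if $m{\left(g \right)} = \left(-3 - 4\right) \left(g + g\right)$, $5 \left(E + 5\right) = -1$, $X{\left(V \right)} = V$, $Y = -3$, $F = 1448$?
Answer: $1448$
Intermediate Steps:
$E = - \frac{26}{5}$ ($E = -5 + \frac{1}{5} \left(-1\right) = -5 - \frac{1}{5} = - \frac{26}{5} \approx -5.2$)
$m{\left(g \right)} = - 14 g$ ($m{\left(g \right)} = - 7 \cdot 2 g = - 14 g$)
$p{\left(M,q \right)} = 0$ ($p{\left(M,q \right)} = 0 q \left(- \frac{26}{5}\right) = 0 \left(- \frac{26}{5}\right) = 0$)
$p{\left(m{\left(Y \right)},X{\left(9 \right)} \right)} + F = 0 + 1448 = 1448$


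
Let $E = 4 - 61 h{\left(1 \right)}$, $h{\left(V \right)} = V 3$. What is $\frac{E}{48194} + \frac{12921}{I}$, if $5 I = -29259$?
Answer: $- \frac{1039603577}{470036082} \approx -2.2118$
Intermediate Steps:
$h{\left(V \right)} = 3 V$
$I = - \frac{29259}{5}$ ($I = \frac{1}{5} \left(-29259\right) = - \frac{29259}{5} \approx -5851.8$)
$E = -179$ ($E = 4 - 61 \cdot 3 \cdot 1 = 4 - 183 = -179$)
$\frac{E}{48194} + \frac{12921}{I} = - \frac{179}{48194} + \frac{12921}{- \frac{29259}{5}} = \left(-179\right) \frac{1}{48194} + 12921 \left(- \frac{5}{29259}\right) = - \frac{179}{48194} - \frac{21535}{9753} = - \frac{1039603577}{470036082}$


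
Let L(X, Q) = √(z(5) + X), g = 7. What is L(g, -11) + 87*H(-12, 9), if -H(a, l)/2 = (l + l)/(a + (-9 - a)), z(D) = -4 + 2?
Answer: 348 + √5 ≈ 350.24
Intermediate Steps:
z(D) = -2
H(a, l) = 4*l/9 (H(a, l) = -2*(l + l)/(a + (-9 - a)) = -2*2*l/(-9) = -2*2*l*(-1)/9 = -(-4)*l/9 = 4*l/9)
L(X, Q) = √(-2 + X)
L(g, -11) + 87*H(-12, 9) = √(-2 + 7) + 87*((4/9)*9) = √5 + 87*4 = √5 + 348 = 348 + √5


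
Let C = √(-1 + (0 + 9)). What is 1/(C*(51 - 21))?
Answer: √2/120 ≈ 0.011785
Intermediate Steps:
C = 2*√2 (C = √(-1 + 9) = √8 = 2*√2 ≈ 2.8284)
1/(C*(51 - 21)) = 1/((2*√2)*(51 - 21)) = 1/((2*√2)*30) = 1/(60*√2) = √2/120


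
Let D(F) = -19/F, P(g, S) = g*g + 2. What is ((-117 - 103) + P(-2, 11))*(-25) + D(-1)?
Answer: 5369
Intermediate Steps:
P(g, S) = 2 + g² (P(g, S) = g² + 2 = 2 + g²)
((-117 - 103) + P(-2, 11))*(-25) + D(-1) = ((-117 - 103) + (2 + (-2)²))*(-25) - 19/(-1) = (-220 + (2 + 4))*(-25) - 19*(-1) = (-220 + 6)*(-25) + 19 = -214*(-25) + 19 = 5350 + 19 = 5369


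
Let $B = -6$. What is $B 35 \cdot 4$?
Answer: $-840$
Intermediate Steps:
$B 35 \cdot 4 = - 6 \cdot 35 \cdot 4 = \left(-6\right) 140 = -840$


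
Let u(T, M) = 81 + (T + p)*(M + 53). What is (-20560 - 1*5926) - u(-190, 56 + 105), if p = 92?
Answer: -5595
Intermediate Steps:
u(T, M) = 81 + (53 + M)*(92 + T) (u(T, M) = 81 + (T + 92)*(M + 53) = 81 + (92 + T)*(53 + M) = 81 + (53 + M)*(92 + T))
(-20560 - 1*5926) - u(-190, 56 + 105) = (-20560 - 1*5926) - (4957 + 53*(-190) + 92*(56 + 105) + (56 + 105)*(-190)) = (-20560 - 5926) - (4957 - 10070 + 92*161 + 161*(-190)) = -26486 - (4957 - 10070 + 14812 - 30590) = -26486 - 1*(-20891) = -26486 + 20891 = -5595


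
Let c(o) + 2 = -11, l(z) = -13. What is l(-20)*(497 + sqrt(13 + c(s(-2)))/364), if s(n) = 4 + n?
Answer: -6461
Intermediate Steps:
c(o) = -13 (c(o) = -2 - 11 = -13)
l(-20)*(497 + sqrt(13 + c(s(-2)))/364) = -13*(497 + sqrt(13 - 13)/364) = -13*(497 + sqrt(0)*(1/364)) = -13*(497 + 0*(1/364)) = -13*(497 + 0) = -13*497 = -6461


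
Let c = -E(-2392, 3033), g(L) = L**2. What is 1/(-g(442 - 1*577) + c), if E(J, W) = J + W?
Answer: -1/18866 ≈ -5.3005e-5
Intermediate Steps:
c = -641 (c = -(-2392 + 3033) = -1*641 = -641)
1/(-g(442 - 1*577) + c) = 1/(-(442 - 1*577)**2 - 641) = 1/(-(442 - 577)**2 - 641) = 1/(-1*(-135)**2 - 641) = 1/(-1*18225 - 641) = 1/(-18225 - 641) = 1/(-18866) = -1/18866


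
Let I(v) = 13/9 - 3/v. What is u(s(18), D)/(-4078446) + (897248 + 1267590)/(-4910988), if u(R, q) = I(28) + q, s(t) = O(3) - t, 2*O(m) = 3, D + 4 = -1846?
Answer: -185222018549821/420613186657608 ≈ -0.44036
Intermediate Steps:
D = -1850 (D = -4 - 1846 = -1850)
O(m) = 3/2 (O(m) = (½)*3 = 3/2)
I(v) = 13/9 - 3/v (I(v) = 13*(⅑) - 3/v = 13/9 - 3/v)
s(t) = 3/2 - t
u(R, q) = 337/252 + q (u(R, q) = (13/9 - 3/28) + q = 337/252 + q)
u(s(18), D)/(-4078446) + (897248 + 1267590)/(-4910988) = (337/252 - 1850)/(-4078446) + (897248 + 1267590)/(-4910988) = -465863/252*(-1/4078446) + 2164838*(-1/4910988) = 465863/1027768392 - 1082419/2455494 = -185222018549821/420613186657608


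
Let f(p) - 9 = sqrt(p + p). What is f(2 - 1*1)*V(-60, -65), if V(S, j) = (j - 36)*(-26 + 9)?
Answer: 15453 + 1717*sqrt(2) ≈ 17881.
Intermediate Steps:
V(S, j) = 612 - 17*j (V(S, j) = (-36 + j)*(-17) = 612 - 17*j)
f(p) = 9 + sqrt(2)*sqrt(p) (f(p) = 9 + sqrt(p + p) = 9 + sqrt(2*p) = 9 + sqrt(2)*sqrt(p))
f(2 - 1*1)*V(-60, -65) = (9 + sqrt(2)*sqrt(2 - 1*1))*(612 - 17*(-65)) = (9 + sqrt(2)*sqrt(2 - 1))*(612 + 1105) = (9 + sqrt(2)*sqrt(1))*1717 = (9 + sqrt(2)*1)*1717 = (9 + sqrt(2))*1717 = 15453 + 1717*sqrt(2)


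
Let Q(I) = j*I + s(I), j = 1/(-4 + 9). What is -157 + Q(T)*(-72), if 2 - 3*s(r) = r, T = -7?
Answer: -1361/5 ≈ -272.20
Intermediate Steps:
s(r) = ⅔ - r/3
j = ⅕ (j = 1/5 = ⅕ ≈ 0.20000)
Q(I) = ⅔ - 2*I/15 (Q(I) = I/5 + (⅔ - I/3) = ⅔ - 2*I/15)
-157 + Q(T)*(-72) = -157 + (⅔ - 2/15*(-7))*(-72) = -157 + (⅔ + 14/15)*(-72) = -157 + (8/5)*(-72) = -157 - 576/5 = -1361/5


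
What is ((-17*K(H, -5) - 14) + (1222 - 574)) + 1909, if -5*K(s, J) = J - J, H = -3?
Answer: 2543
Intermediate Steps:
K(s, J) = 0 (K(s, J) = -(J - J)/5 = -⅕*0 = 0)
((-17*K(H, -5) - 14) + (1222 - 574)) + 1909 = ((-17*0 - 14) + (1222 - 574)) + 1909 = ((0 - 14) + 648) + 1909 = (-14 + 648) + 1909 = 634 + 1909 = 2543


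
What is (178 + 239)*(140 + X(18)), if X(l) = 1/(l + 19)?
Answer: 2160477/37 ≈ 58391.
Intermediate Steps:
X(l) = 1/(19 + l)
(178 + 239)*(140 + X(18)) = (178 + 239)*(140 + 1/(19 + 18)) = 417*(140 + 1/37) = 417*(5181/37) = 2160477/37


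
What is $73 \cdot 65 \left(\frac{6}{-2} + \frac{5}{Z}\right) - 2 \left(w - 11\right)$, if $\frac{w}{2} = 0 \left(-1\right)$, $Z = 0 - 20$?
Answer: $- \frac{61597}{4} \approx -15399.0$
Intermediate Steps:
$Z = -20$ ($Z = 0 - 20 = -20$)
$w = 0$ ($w = 2 \cdot 0 \left(-1\right) = 2 \cdot 0 = 0$)
$73 \cdot 65 \left(\frac{6}{-2} + \frac{5}{Z}\right) - 2 \left(w - 11\right) = 73 \cdot 65 \left(\frac{6}{-2} + \frac{5}{-20}\right) - 2 \left(0 - 11\right) = 73 \cdot 65 \left(6 \left(- \frac{1}{2}\right) + 5 \left(- \frac{1}{20}\right)\right) - -22 = 73 \cdot 65 \left(-3 - \frac{1}{4}\right) + 22 = 73 \cdot 65 \left(- \frac{13}{4}\right) + 22 = 73 \left(- \frac{845}{4}\right) + 22 = - \frac{61685}{4} + 22 = - \frac{61597}{4}$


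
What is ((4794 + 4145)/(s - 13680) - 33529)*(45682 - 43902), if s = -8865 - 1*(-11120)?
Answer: -136375683984/2285 ≈ -5.9683e+7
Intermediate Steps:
s = 2255 (s = -8865 + 11120 = 2255)
((4794 + 4145)/(s - 13680) - 33529)*(45682 - 43902) = ((4794 + 4145)/(2255 - 13680) - 33529)*(45682 - 43902) = (8939/(-11425) - 33529)*1780 = (8939*(-1/11425) - 33529)*1780 = (-8939/11425 - 33529)*1780 = -383077764/11425*1780 = -136375683984/2285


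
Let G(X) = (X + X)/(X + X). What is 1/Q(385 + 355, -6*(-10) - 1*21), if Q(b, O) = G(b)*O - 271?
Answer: -1/232 ≈ -0.0043103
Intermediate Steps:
G(X) = 1 (G(X) = (2*X)/((2*X)) = (2*X)*(1/(2*X)) = 1)
Q(b, O) = -271 + O (Q(b, O) = 1*O - 271 = O - 271 = -271 + O)
1/Q(385 + 355, -6*(-10) - 1*21) = 1/(-271 + (-6*(-10) - 1*21)) = 1/(-271 + (60 - 21)) = 1/(-271 + 39) = 1/(-232) = -1/232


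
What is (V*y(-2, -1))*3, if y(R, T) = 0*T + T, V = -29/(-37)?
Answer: -87/37 ≈ -2.3514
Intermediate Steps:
V = 29/37 (V = -29*(-1/37) = 29/37 ≈ 0.78378)
y(R, T) = T (y(R, T) = 0 + T = T)
(V*y(-2, -1))*3 = ((29/37)*(-1))*3 = -29/37*3 = -87/37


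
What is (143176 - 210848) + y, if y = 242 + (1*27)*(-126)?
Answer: -70832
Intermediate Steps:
y = -3160 (y = 242 + 27*(-126) = 242 - 3402 = -3160)
(143176 - 210848) + y = (143176 - 210848) - 3160 = -67672 - 3160 = -70832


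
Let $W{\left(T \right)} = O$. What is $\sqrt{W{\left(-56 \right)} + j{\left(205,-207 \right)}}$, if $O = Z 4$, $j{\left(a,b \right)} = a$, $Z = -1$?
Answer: $\sqrt{201} \approx 14.177$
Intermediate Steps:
$O = -4$ ($O = \left(-1\right) 4 = -4$)
$W{\left(T \right)} = -4$
$\sqrt{W{\left(-56 \right)} + j{\left(205,-207 \right)}} = \sqrt{-4 + 205} = \sqrt{201}$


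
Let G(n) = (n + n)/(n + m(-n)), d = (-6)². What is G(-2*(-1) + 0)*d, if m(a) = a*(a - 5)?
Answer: 9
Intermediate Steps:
m(a) = a*(-5 + a)
d = 36
G(n) = 2*n/(n - n*(-5 - n)) (G(n) = (n + n)/(n + (-n)*(-5 - n)) = (2*n)/(n - n*(-5 - n)) = 2*n/(n - n*(-5 - n)))
G(-2*(-1) + 0)*d = (2/(6 + (-2*(-1) + 0)))*36 = (2/(6 + (2 + 0)))*36 = (2/(6 + 2))*36 = (2/8)*36 = (2*(⅛))*36 = (¼)*36 = 9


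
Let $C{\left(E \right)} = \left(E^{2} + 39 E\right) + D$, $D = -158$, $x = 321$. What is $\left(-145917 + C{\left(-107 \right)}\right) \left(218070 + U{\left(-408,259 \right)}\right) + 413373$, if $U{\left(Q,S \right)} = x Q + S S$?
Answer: $-21400032844$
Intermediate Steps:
$C{\left(E \right)} = -158 + E^{2} + 39 E$ ($C{\left(E \right)} = \left(E^{2} + 39 E\right) - 158 = -158 + E^{2} + 39 E$)
$U{\left(Q,S \right)} = S^{2} + 321 Q$ ($U{\left(Q,S \right)} = 321 Q + S S = 321 Q + S^{2} = S^{2} + 321 Q$)
$\left(-145917 + C{\left(-107 \right)}\right) \left(218070 + U{\left(-408,259 \right)}\right) + 413373 = \left(-145917 + \left(-158 + \left(-107\right)^{2} + 39 \left(-107\right)\right)\right) \left(218070 + \left(259^{2} + 321 \left(-408\right)\right)\right) + 413373 = \left(-145917 - -7118\right) \left(218070 + \left(67081 - 130968\right)\right) + 413373 = \left(-145917 + 7118\right) \left(218070 - 63887\right) + 413373 = \left(-138799\right) 154183 + 413373 = -21400446217 + 413373 = -21400032844$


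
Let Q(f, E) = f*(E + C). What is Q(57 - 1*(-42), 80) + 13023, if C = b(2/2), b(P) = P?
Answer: 21042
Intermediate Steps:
C = 1 (C = 2/2 = 2*(½) = 1)
Q(f, E) = f*(1 + E) (Q(f, E) = f*(E + 1) = f*(1 + E))
Q(57 - 1*(-42), 80) + 13023 = (57 - 1*(-42))*(1 + 80) + 13023 = (57 + 42)*81 + 13023 = 99*81 + 13023 = 8019 + 13023 = 21042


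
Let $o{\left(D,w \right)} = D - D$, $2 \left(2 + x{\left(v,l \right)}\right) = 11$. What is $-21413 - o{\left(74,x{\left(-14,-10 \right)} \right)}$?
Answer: $-21413$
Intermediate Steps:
$x{\left(v,l \right)} = \frac{7}{2}$ ($x{\left(v,l \right)} = -2 + \frac{1}{2} \cdot 11 = -2 + \frac{11}{2} = \frac{7}{2}$)
$o{\left(D,w \right)} = 0$
$-21413 - o{\left(74,x{\left(-14,-10 \right)} \right)} = -21413 - 0 = -21413 + 0 = -21413$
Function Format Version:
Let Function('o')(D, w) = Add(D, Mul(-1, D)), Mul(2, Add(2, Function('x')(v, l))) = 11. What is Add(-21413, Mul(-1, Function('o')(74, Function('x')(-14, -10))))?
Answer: -21413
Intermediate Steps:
Function('x')(v, l) = Rational(7, 2) (Function('x')(v, l) = Add(-2, Mul(Rational(1, 2), 11)) = Add(-2, Rational(11, 2)) = Rational(7, 2))
Function('o')(D, w) = 0
Add(-21413, Mul(-1, Function('o')(74, Function('x')(-14, -10)))) = Add(-21413, Mul(-1, 0)) = Add(-21413, 0) = -21413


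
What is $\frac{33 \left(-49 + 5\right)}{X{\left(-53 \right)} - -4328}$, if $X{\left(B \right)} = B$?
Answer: $- \frac{484}{1425} \approx -0.33965$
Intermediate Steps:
$\frac{33 \left(-49 + 5\right)}{X{\left(-53 \right)} - -4328} = \frac{33 \left(-49 + 5\right)}{-53 - -4328} = \frac{33 \left(-44\right)}{-53 + 4328} = - \frac{1452}{4275} = \left(-1452\right) \frac{1}{4275} = - \frac{484}{1425}$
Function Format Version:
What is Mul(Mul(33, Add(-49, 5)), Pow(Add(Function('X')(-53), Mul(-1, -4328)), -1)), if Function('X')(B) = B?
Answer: Rational(-484, 1425) ≈ -0.33965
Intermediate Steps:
Mul(Mul(33, Add(-49, 5)), Pow(Add(Function('X')(-53), Mul(-1, -4328)), -1)) = Mul(Mul(33, Add(-49, 5)), Pow(Add(-53, Mul(-1, -4328)), -1)) = Mul(Mul(33, -44), Pow(Add(-53, 4328), -1)) = Mul(-1452, Pow(4275, -1)) = Mul(-1452, Rational(1, 4275)) = Rational(-484, 1425)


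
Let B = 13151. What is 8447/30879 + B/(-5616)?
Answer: -39850153/19268496 ≈ -2.0681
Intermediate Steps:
8447/30879 + B/(-5616) = 8447/30879 + 13151/(-5616) = 8447*(1/30879) + 13151*(-1/5616) = 8447/30879 - 13151/5616 = -39850153/19268496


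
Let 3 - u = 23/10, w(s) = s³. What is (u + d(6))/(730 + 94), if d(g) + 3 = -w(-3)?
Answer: 247/8240 ≈ 0.029976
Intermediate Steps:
d(g) = 24 (d(g) = -3 - 1*(-3)³ = -3 - 1*(-27) = -3 + 27 = 24)
u = 7/10 (u = 3 - 23/10 = 7/10 ≈ 0.70000)
(u + d(6))/(730 + 94) = (7/10 + 24)/(730 + 94) = (247/10)/824 = (1/824)*(247/10) = 247/8240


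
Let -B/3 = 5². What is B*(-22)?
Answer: 1650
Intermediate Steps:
B = -75 (B = -3*5² = -3*25 = -75)
B*(-22) = -75*(-22) = 1650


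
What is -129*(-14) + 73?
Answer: 1879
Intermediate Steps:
-129*(-14) + 73 = 1806 + 73 = 1879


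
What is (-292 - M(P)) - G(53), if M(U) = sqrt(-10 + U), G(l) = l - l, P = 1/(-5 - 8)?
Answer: -292 - I*sqrt(1703)/13 ≈ -292.0 - 3.1744*I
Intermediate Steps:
P = -1/13 (P = 1/(-13) = -1/13 ≈ -0.076923)
G(l) = 0
(-292 - M(P)) - G(53) = (-292 - sqrt(-10 - 1/13)) - 1*0 = (-292 - sqrt(-131/13)) + 0 = (-292 - I*sqrt(1703)/13) + 0 = -292 - I*sqrt(1703)/13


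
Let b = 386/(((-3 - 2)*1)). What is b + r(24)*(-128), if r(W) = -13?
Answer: 7934/5 ≈ 1586.8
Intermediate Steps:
b = -386/5 (b = 386/((-5*1)) = 386/(-5) = 386*(-⅕) = -386/5 ≈ -77.200)
b + r(24)*(-128) = -386/5 - 13*(-128) = -386/5 + 1664 = 7934/5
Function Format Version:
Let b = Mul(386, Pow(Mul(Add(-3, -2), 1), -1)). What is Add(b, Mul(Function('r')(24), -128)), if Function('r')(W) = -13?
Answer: Rational(7934, 5) ≈ 1586.8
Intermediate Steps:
b = Rational(-386, 5) (b = Mul(386, Pow(Mul(-5, 1), -1)) = Mul(386, Pow(-5, -1)) = Mul(386, Rational(-1, 5)) = Rational(-386, 5) ≈ -77.200)
Add(b, Mul(Function('r')(24), -128)) = Add(Rational(-386, 5), Mul(-13, -128)) = Add(Rational(-386, 5), 1664) = Rational(7934, 5)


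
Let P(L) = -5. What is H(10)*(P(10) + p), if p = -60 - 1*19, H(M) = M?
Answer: -840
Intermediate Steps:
p = -79 (p = -60 - 19 = -79)
H(10)*(P(10) + p) = 10*(-5 - 79) = 10*(-84) = -840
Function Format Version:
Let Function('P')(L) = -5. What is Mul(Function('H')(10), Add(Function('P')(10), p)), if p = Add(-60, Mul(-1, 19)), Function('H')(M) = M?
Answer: -840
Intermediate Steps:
p = -79 (p = Add(-60, -19) = -79)
Mul(Function('H')(10), Add(Function('P')(10), p)) = Mul(10, Add(-5, -79)) = Mul(10, -84) = -840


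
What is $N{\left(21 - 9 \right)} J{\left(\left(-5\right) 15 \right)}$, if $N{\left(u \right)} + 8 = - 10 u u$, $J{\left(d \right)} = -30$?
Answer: $43440$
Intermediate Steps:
$N{\left(u \right)} = -8 - 10 u^{2}$ ($N{\left(u \right)} = -8 + - 10 u u = -8 - 10 u^{2}$)
$N{\left(21 - 9 \right)} J{\left(\left(-5\right) 15 \right)} = \left(-8 - 10 \left(21 - 9\right)^{2}\right) \left(-30\right) = \left(-8 - 10 \cdot 12^{2}\right) \left(-30\right) = \left(-8 - 1440\right) \left(-30\right) = \left(-1448\right) \left(-30\right) = 43440$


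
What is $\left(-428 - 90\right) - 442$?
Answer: $-960$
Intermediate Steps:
$\left(-428 - 90\right) - 442 = -518 - 442 = -960$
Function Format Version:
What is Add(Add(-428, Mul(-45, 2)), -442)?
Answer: -960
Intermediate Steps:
Add(Add(-428, Mul(-45, 2)), -442) = Add(Add(-428, -90), -442) = Add(-518, -442) = -960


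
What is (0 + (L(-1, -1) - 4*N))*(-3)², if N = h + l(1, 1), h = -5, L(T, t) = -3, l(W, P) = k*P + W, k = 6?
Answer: -99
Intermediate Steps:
l(W, P) = W + 6*P (l(W, P) = 6*P + W = W + 6*P)
N = 2 (N = -5 + (1 + 6*1) = -5 + (1 + 6) = -5 + 7 = 2)
(0 + (L(-1, -1) - 4*N))*(-3)² = (0 + (-3 - 4*2))*(-3)² = (0 + (-3 - 8))*9 = (0 - 11)*9 = -11*9 = -99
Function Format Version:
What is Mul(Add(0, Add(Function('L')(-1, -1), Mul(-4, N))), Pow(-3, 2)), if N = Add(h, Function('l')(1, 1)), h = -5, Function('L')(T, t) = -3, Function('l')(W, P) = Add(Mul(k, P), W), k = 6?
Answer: -99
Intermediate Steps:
Function('l')(W, P) = Add(W, Mul(6, P)) (Function('l')(W, P) = Add(Mul(6, P), W) = Add(W, Mul(6, P)))
N = 2 (N = Add(-5, Add(1, Mul(6, 1))) = Add(-5, Add(1, 6)) = Add(-5, 7) = 2)
Mul(Add(0, Add(Function('L')(-1, -1), Mul(-4, N))), Pow(-3, 2)) = Mul(Add(0, Add(-3, Mul(-4, 2))), Pow(-3, 2)) = Mul(Add(0, Add(-3, -8)), 9) = Mul(Add(0, -11), 9) = Mul(-11, 9) = -99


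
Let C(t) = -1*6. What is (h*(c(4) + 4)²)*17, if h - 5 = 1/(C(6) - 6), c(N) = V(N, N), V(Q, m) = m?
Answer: 16048/3 ≈ 5349.3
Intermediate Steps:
c(N) = N
C(t) = -6
h = 59/12 (h = 5 + 1/(-6 - 6) = 5 + 1/(-12) = 5 - 1/12 = 59/12 ≈ 4.9167)
(h*(c(4) + 4)²)*17 = (59*(4 + 4)²/12)*17 = ((59/12)*8²)*17 = ((59/12)*64)*17 = (944/3)*17 = 16048/3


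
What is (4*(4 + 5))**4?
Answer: 1679616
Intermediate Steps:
(4*(4 + 5))**4 = (4*9)**4 = 36**4 = 1679616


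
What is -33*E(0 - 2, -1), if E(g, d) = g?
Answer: 66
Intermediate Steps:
-33*E(0 - 2, -1) = -33*(0 - 2) = -33*(-2) = 66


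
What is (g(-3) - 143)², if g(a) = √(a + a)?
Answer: (143 - I*√6)² ≈ 20443.0 - 700.55*I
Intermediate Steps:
g(a) = √2*√a (g(a) = √(2*a) = √2*√a)
(g(-3) - 143)² = (√2*√(-3) - 143)² = (√2*(I*√3) - 143)² = (I*√6 - 143)² = (-143 + I*√6)²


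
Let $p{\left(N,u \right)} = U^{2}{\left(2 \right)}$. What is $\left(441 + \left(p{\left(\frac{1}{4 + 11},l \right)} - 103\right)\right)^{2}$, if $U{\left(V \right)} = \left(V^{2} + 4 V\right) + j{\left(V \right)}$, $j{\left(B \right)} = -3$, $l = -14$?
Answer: $175561$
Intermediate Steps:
$U{\left(V \right)} = -3 + V^{2} + 4 V$ ($U{\left(V \right)} = \left(V^{2} + 4 V\right) - 3 = -3 + V^{2} + 4 V$)
$p{\left(N,u \right)} = 81$ ($p{\left(N,u \right)} = \left(-3 + 2^{2} + 4 \cdot 2\right)^{2} = \left(-3 + 4 + 8\right)^{2} = 9^{2} = 81$)
$\left(441 + \left(p{\left(\frac{1}{4 + 11},l \right)} - 103\right)\right)^{2} = \left(441 + \left(81 - 103\right)\right)^{2} = \left(441 - 22\right)^{2} = 419^{2} = 175561$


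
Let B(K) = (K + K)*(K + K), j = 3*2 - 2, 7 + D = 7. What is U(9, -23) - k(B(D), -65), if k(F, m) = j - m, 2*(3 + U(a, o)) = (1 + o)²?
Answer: 170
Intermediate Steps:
D = 0 (D = -7 + 7 = 0)
j = 4 (j = 6 - 2 = 4)
B(K) = 4*K² (B(K) = (2*K)*(2*K) = 4*K²)
U(a, o) = -3 + (1 + o)²/2
k(F, m) = 4 - m
U(9, -23) - k(B(D), -65) = (-3 + (1 - 23)²/2) - (4 - 1*(-65)) = (-3 + (½)*(-22)²) - (4 + 65) = (-3 + (½)*484) - 1*69 = (-3 + 242) - 69 = 239 - 69 = 170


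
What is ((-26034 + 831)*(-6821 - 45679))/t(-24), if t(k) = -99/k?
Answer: 3528420000/11 ≈ 3.2077e+8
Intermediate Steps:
((-26034 + 831)*(-6821 - 45679))/t(-24) = ((-26034 + 831)*(-6821 - 45679))/((-99/(-24))) = (-25203*(-52500))/((-99*(-1/24))) = 1323157500/(33/8) = 1323157500*(8/33) = 3528420000/11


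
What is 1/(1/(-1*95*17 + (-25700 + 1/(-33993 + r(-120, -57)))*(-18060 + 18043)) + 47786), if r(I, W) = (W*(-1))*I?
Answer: 17773992422/849348001918525 ≈ 2.0927e-5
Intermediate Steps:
r(I, W) = -I*W (r(I, W) = (-W)*I = -I*W)
1/(1/(-1*95*17 + (-25700 + 1/(-33993 + r(-120, -57)))*(-18060 + 18043)) + 47786) = 1/(1/(-1*95*17 + (-25700 + 1/(-33993 - 1*(-120)*(-57)))*(-18060 + 18043)) + 47786) = 1/(1/(-95*17 + (-25700 + 1/(-33993 - 6840))*(-17)) + 47786) = 1/(1/(-1615 + (-25700 + 1/(-40833))*(-17)) + 47786) = 1/(1/(-1615 + (-25700 - 1/40833)*(-17)) + 47786) = 1/(1/(-1615 - 1049408101/40833*(-17)) + 47786) = 1/(1/(-1615 + 17839937717/40833) + 47786) = 1/(1/(17773992422/40833) + 47786) = 1/(40833/17773992422 + 47786) = 1/(849348001918525/17773992422) = 17773992422/849348001918525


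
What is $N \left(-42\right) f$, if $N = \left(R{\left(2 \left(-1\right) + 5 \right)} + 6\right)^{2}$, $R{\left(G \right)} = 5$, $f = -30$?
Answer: $152460$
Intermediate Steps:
$N = 121$ ($N = \left(5 + 6\right)^{2} = 11^{2} = 121$)
$N \left(-42\right) f = 121 \left(-42\right) \left(-30\right) = \left(-5082\right) \left(-30\right) = 152460$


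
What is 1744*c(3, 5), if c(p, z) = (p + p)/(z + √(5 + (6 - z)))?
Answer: 52320/19 - 10464*√6/19 ≈ 1404.7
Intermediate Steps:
c(p, z) = 2*p/(z + √(11 - z)) (c(p, z) = (2*p)/(z + √(11 - z)) = 2*p/(z + √(11 - z)))
1744*c(3, 5) = 1744*(2*3/(5 + √(11 - 1*5))) = 1744*(2*3/(5 + √(11 - 5))) = 1744*(2*3/(5 + √6)) = 1744*(6/(5 + √6)) = 10464/(5 + √6)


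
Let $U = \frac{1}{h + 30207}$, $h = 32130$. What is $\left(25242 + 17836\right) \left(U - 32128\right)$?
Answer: $- \frac{86275030329530}{62337} \approx -1.384 \cdot 10^{9}$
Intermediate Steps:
$U = \frac{1}{62337}$ ($U = \frac{1}{32130 + 30207} = \frac{1}{62337} \approx 1.6042 \cdot 10^{-5}$)
$\left(25242 + 17836\right) \left(U - 32128\right) = \left(25242 + 17836\right) \left(\frac{1}{62337} - 32128\right) = 43078 \left(- \frac{2002763135}{62337}\right) = - \frac{86275030329530}{62337}$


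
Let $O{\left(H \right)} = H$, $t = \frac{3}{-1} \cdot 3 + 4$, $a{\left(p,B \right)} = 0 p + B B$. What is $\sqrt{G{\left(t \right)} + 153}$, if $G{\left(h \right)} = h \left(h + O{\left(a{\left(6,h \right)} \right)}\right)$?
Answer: $\sqrt{53} \approx 7.2801$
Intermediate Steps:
$a{\left(p,B \right)} = B^{2}$ ($a{\left(p,B \right)} = 0 + B^{2} = B^{2}$)
$t = -5$ ($t = 3 \left(-1\right) 3 + 4 = \left(-3\right) 3 + 4 = -9 + 4 = -5$)
$G{\left(h \right)} = h \left(h + h^{2}\right)$
$\sqrt{G{\left(t \right)} + 153} = \sqrt{\left(-5\right)^{2} \left(1 - 5\right) + 153} = \sqrt{25 \left(-4\right) + 153} = \sqrt{-100 + 153} = \sqrt{53}$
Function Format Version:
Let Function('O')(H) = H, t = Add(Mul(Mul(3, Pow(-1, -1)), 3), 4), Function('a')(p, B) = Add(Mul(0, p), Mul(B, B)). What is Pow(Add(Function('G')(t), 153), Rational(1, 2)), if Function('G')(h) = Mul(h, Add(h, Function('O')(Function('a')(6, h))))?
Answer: Pow(53, Rational(1, 2)) ≈ 7.2801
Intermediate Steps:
Function('a')(p, B) = Pow(B, 2) (Function('a')(p, B) = Add(0, Pow(B, 2)) = Pow(B, 2))
t = -5 (t = Add(Mul(Mul(3, -1), 3), 4) = Add(Mul(-3, 3), 4) = Add(-9, 4) = -5)
Function('G')(h) = Mul(h, Add(h, Pow(h, 2)))
Pow(Add(Function('G')(t), 153), Rational(1, 2)) = Pow(Add(Mul(Pow(-5, 2), Add(1, -5)), 153), Rational(1, 2)) = Pow(Add(Mul(25, -4), 153), Rational(1, 2)) = Pow(Add(-100, 153), Rational(1, 2)) = Pow(53, Rational(1, 2))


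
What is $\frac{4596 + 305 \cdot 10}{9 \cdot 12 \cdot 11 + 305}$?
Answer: $\frac{7646}{1493} \approx 5.1212$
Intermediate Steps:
$\frac{4596 + 305 \cdot 10}{9 \cdot 12 \cdot 11 + 305} = \frac{4596 + 3050}{108 \cdot 11 + 305} = \frac{7646}{1188 + 305} = \frac{7646}{1493}$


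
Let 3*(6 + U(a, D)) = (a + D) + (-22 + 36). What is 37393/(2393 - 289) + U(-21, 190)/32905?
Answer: 246106477/13846424 ≈ 17.774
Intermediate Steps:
U(a, D) = -4/3 + D/3 + a/3 (U(a, D) = -6 + ((a + D) + (-22 + 36))/3 = -6 + ((D + a) + 14)/3 = -6 + (14 + D + a)/3 = -6 + (14/3 + D/3 + a/3) = -4/3 + D/3 + a/3)
37393/(2393 - 289) + U(-21, 190)/32905 = 37393/(2393 - 289) + (-4/3 + (⅓)*190 + (⅓)*(-21))/32905 = 37393/2104 + (-4/3 + 190/3 - 7)*(1/32905) = 37393*(1/2104) + 55*(1/32905) = 37393/2104 + 11/6581 = 246106477/13846424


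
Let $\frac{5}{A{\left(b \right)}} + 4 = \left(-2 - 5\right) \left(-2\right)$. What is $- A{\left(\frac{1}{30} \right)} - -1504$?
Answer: $\frac{3007}{2} \approx 1503.5$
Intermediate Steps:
$A{\left(b \right)} = \frac{1}{2}$ ($A{\left(b \right)} = \frac{5}{-4 + \left(-2 - 5\right) \left(-2\right)} = \frac{5}{-4 - -14} = \frac{5}{-4 + 14} = \frac{5}{10} = 5 \cdot \frac{1}{10} = \frac{1}{2}$)
$- A{\left(\frac{1}{30} \right)} - -1504 = \left(-1\right) \frac{1}{2} - -1504 = - \frac{1}{2} + 1504 = \frac{3007}{2}$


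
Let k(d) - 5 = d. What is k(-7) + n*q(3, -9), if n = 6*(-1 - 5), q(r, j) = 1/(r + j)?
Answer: 4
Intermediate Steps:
q(r, j) = 1/(j + r)
k(d) = 5 + d
n = -36 (n = 6*(-6) = -36)
k(-7) + n*q(3, -9) = (5 - 7) - 36/(-9 + 3) = -2 - 36/(-6) = -2 - 36*(-⅙) = -2 + 6 = 4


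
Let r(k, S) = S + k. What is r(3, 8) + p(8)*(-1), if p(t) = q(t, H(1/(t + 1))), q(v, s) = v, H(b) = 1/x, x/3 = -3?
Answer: 3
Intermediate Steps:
x = -9 (x = 3*(-3) = -9)
H(b) = -⅑ (H(b) = 1/(-9) = -⅑)
p(t) = t
r(3, 8) + p(8)*(-1) = (8 + 3) + 8*(-1) = 11 - 8 = 3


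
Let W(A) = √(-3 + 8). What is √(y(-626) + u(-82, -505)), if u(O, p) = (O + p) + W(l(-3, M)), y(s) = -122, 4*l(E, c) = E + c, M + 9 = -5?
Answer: √(-709 + √5) ≈ 26.585*I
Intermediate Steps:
M = -14 (M = -9 - 5 = -14)
l(E, c) = E/4 + c/4 (l(E, c) = (E + c)/4 = E/4 + c/4)
W(A) = √5
u(O, p) = O + p + √5 (u(O, p) = (O + p) + √5 = O + p + √5)
√(y(-626) + u(-82, -505)) = √(-122 + (-82 - 505 + √5)) = √(-122 + (-587 + √5)) = √(-709 + √5)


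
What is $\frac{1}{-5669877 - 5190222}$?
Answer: $- \frac{1}{10860099} \approx -9.208 \cdot 10^{-8}$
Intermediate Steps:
$\frac{1}{-5669877 - 5190222} = \frac{1}{-10860099} = - \frac{1}{10860099}$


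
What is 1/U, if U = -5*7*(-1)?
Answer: 1/35 ≈ 0.028571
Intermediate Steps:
U = 35 (U = -35*(-1) = 35)
1/U = 1/35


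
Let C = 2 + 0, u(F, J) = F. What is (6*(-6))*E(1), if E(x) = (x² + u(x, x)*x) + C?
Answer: -144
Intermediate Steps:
C = 2
E(x) = 2 + 2*x² (E(x) = (x² + x*x) + 2 = (x² + x²) + 2 = 2*x² + 2 = 2 + 2*x²)
(6*(-6))*E(1) = (6*(-6))*(2 + 2*1²) = -36*(2 + 2*1) = -36*(2 + 2) = -36*4 = -144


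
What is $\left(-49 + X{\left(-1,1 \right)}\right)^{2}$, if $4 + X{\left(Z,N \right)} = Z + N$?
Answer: $2809$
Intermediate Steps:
$X{\left(Z,N \right)} = -4 + N + Z$ ($X{\left(Z,N \right)} = -4 + \left(Z + N\right) = -4 + \left(N + Z\right) = -4 + N + Z$)
$\left(-49 + X{\left(-1,1 \right)}\right)^{2} = \left(-49 - 4\right)^{2} = \left(-53\right)^{2} = 2809$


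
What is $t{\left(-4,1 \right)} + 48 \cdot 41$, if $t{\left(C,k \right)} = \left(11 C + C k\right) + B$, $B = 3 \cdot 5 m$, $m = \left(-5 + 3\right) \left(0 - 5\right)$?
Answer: $2070$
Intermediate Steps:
$m = 10$ ($m = \left(-2\right) \left(-5\right) = 10$)
$B = 150$ ($B = 3 \cdot 5 \cdot 10 = 15 \cdot 10 = 150$)
$t{\left(C,k \right)} = 150 + 11 C + C k$ ($t{\left(C,k \right)} = \left(11 C + C k\right) + 150 = 150 + 11 C + C k$)
$t{\left(-4,1 \right)} + 48 \cdot 41 = \left(150 + 11 \left(-4\right) - 4\right) + 48 \cdot 41 = \left(150 - 44 - 4\right) + 1968 = 102 + 1968 = 2070$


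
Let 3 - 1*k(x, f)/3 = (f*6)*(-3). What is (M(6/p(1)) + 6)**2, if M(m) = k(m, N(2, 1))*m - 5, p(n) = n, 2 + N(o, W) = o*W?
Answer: 3025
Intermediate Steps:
N(o, W) = -2 + W*o (N(o, W) = -2 + o*W = -2 + W*o)
k(x, f) = 9 + 54*f (k(x, f) = 9 - 3*f*6*(-3) = 9 - 3*6*f*(-3) = 9 - (-54)*f = 9 + 54*f)
M(m) = -5 + 9*m (M(m) = (9 + 54*(-2 + 1*2))*m - 5 = (9 + 54*(-2 + 2))*m - 5 = (9 + 54*0)*m - 5 = (9 + 0)*m - 5 = 9*m - 5 = -5 + 9*m)
(M(6/p(1)) + 6)**2 = ((-5 + 9*(6/1)) + 6)**2 = ((-5 + 9*(6*1)) + 6)**2 = ((-5 + 9*6) + 6)**2 = ((-5 + 54) + 6)**2 = (49 + 6)**2 = 55**2 = 3025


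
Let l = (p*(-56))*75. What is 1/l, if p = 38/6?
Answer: -1/26600 ≈ -3.7594e-5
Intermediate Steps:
p = 19/3 (p = 38*(1/6) = 19/3 ≈ 6.3333)
l = -26600 (l = ((19/3)*(-56))*75 = -1064/3*75 = -26600)
1/l = 1/(-26600) = -1/26600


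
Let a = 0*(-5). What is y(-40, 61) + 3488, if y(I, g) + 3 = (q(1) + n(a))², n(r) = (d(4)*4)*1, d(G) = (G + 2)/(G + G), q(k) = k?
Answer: 3501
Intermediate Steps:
d(G) = (2 + G)/(2*G) (d(G) = (2 + G)/((2*G)) = (2 + G)*(1/(2*G)) = (2 + G)/(2*G))
a = 0
n(r) = 3 (n(r) = (((½)*(2 + 4)/4)*4)*1 = (((½)*(¼)*6)*4)*1 = ((¾)*4)*1 = 3*1 = 3)
y(I, g) = 13 (y(I, g) = -3 + (1 + 3)² = -3 + 4² = -3 + 16 = 13)
y(-40, 61) + 3488 = 13 + 3488 = 3501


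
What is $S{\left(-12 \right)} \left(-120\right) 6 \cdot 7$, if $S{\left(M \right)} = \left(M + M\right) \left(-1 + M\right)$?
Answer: $-1572480$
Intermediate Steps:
$S{\left(M \right)} = 2 M \left(-1 + M\right)$
$S{\left(-12 \right)} \left(-120\right) 6 \cdot 7 = 2 \left(-12\right) \left(-1 - 12\right) \left(-120\right) 6 \cdot 7 = 2 \left(-12\right) \left(-13\right) \left(-120\right) 42 = 312 \left(-120\right) 42 = \left(-37440\right) 42 = -1572480$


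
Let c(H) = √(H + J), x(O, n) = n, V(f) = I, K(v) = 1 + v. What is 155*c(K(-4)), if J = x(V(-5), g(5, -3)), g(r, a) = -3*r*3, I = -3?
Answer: 620*I*√3 ≈ 1073.9*I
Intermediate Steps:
g(r, a) = -9*r
V(f) = -3
J = -45 (J = -9*5 = -45)
c(H) = √(-45 + H) (c(H) = √(H - 45) = √(-45 + H))
155*c(K(-4)) = 155*√(-45 + (1 - 4)) = 155*√(-45 - 3) = 155*√(-48) = 155*(4*I*√3) = 620*I*√3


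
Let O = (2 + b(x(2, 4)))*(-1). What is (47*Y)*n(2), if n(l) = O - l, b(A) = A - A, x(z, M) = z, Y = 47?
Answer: -8836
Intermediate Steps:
b(A) = 0
O = -2 (O = (2 + 0)*(-1) = 2*(-1) = -2)
n(l) = -2 - l
(47*Y)*n(2) = (47*47)*(-2 - 1*2) = 2209*(-2 - 2) = 2209*(-4) = -8836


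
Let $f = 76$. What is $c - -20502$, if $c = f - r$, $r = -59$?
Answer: $20637$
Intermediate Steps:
$c = 135$ ($c = 76 - -59 = 76 + 59 = 135$)
$c - -20502 = 135 - -20502 = 135 + 20502 = 20637$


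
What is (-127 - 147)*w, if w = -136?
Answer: 37264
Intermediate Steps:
(-127 - 147)*w = (-127 - 147)*(-136) = -274*(-136) = 37264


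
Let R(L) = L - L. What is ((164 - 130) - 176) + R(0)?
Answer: -142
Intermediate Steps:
R(L) = 0
((164 - 130) - 176) + R(0) = ((164 - 130) - 176) + 0 = (34 - 176) + 0 = -142 + 0 = -142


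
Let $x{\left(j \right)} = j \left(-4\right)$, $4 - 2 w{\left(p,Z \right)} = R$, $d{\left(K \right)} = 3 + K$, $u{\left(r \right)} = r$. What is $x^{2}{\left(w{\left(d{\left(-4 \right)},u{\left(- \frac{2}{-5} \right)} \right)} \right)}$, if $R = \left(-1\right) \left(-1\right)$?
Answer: $36$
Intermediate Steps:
$R = 1$
$w{\left(p,Z \right)} = \frac{3}{2}$ ($w{\left(p,Z \right)} = 2 - \frac{1}{2} = \frac{3}{2}$)
$x{\left(j \right)} = - 4 j$
$x^{2}{\left(w{\left(d{\left(-4 \right)},u{\left(- \frac{2}{-5} \right)} \right)} \right)} = \left(\left(-4\right) \frac{3}{2}\right)^{2} = \left(-6\right)^{2} = 36$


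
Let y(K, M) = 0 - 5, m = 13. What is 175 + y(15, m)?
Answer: 170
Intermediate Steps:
y(K, M) = -5
175 + y(15, m) = 175 - 5 = 170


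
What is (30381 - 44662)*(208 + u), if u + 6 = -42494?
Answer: 603972052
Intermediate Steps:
u = -42500 (u = -6 - 42494 = -42500)
(30381 - 44662)*(208 + u) = (30381 - 44662)*(208 - 42500) = -14281*(-42292) = 603972052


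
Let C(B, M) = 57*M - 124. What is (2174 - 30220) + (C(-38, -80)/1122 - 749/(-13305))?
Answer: -23263225439/829345 ≈ -28050.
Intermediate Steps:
C(B, M) = -124 + 57*M
(2174 - 30220) + (C(-38, -80)/1122 - 749/(-13305)) = (2174 - 30220) + ((-124 + 57*(-80))/1122 - 749/(-13305)) = -28046 + ((-124 - 4560)*(1/1122) - 749*(-1/13305)) = -28046 + (-4684*1/1122 + 749/13305) = -28046 + (-2342/561 + 749/13305) = -28046 - 3415569/829345 = -23263225439/829345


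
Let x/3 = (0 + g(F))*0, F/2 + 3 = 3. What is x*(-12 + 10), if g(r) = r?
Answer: 0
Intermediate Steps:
F = 0 (F = -6 + 2*3 = -6 + 6 = 0)
x = 0 (x = 3*((0 + 0)*0) = 3*(0*0) = 3*0 = 0)
x*(-12 + 10) = 0*(-12 + 10) = 0*(-2) = 0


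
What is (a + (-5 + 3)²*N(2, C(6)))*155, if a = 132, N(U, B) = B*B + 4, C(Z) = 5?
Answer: 38440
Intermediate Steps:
N(U, B) = 4 + B² (N(U, B) = B² + 4 = 4 + B²)
(a + (-5 + 3)²*N(2, C(6)))*155 = (132 + (-5 + 3)²*(4 + 5²))*155 = (132 + (-2)²*(4 + 25))*155 = (132 + 4*29)*155 = (132 + 116)*155 = 248*155 = 38440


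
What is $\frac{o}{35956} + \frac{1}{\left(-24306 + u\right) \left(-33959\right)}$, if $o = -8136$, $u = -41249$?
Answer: $- \frac{4528054677341}{20011152200305} \approx -0.22628$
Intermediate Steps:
$\frac{o}{35956} + \frac{1}{\left(-24306 + u\right) \left(-33959\right)} = - \frac{8136}{35956} + \frac{1}{\left(-24306 - 41249\right) \left(-33959\right)} = \left(-8136\right) \frac{1}{35956} + \frac{1}{-65555} \left(- \frac{1}{33959}\right) = - \frac{2034}{8989} - - \frac{1}{2226182245} = - \frac{2034}{8989} + \frac{1}{2226182245} = - \frac{4528054677341}{20011152200305}$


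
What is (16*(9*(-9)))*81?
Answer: -104976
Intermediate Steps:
(16*(9*(-9)))*81 = (16*(-81))*81 = -1296*81 = -104976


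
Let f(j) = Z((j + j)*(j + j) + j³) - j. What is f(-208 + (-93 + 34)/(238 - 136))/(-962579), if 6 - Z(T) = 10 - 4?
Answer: -21275/98183058 ≈ -0.00021669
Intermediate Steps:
Z(T) = 0 (Z(T) = 6 - (10 - 4) = 6 - 1*6 = 6 - 6 = 0)
f(j) = -j (f(j) = 0 - j = -j)
f(-208 + (-93 + 34)/(238 - 136))/(-962579) = -(-208 + (-93 + 34)/(238 - 136))/(-962579) = -(-208 - 59/102)*(-1/962579) = -1*(-21275/102)*(-1/962579) = (21275/102)*(-1/962579) = -21275/98183058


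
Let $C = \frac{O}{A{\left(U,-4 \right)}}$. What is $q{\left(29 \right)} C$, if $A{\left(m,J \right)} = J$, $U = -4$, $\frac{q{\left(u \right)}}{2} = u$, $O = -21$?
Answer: $\frac{609}{2} \approx 304.5$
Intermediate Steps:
$q{\left(u \right)} = 2 u$
$C = \frac{21}{4}$ ($C = - \frac{21}{-4} = \left(-21\right) \left(- \frac{1}{4}\right) = \frac{21}{4} \approx 5.25$)
$q{\left(29 \right)} C = 2 \cdot 29 \cdot \frac{21}{4} = 58 \cdot \frac{21}{4} = \frac{609}{2}$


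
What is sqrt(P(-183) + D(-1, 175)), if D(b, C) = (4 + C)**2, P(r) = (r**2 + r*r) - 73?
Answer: 3*sqrt(10994) ≈ 314.56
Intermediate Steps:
P(r) = -73 + 2*r**2 (P(r) = (r**2 + r**2) - 73 = 2*r**2 - 73 = -73 + 2*r**2)
sqrt(P(-183) + D(-1, 175)) = sqrt((-73 + 2*(-183)**2) + (4 + 175)**2) = sqrt((-73 + 2*33489) + 179**2) = sqrt((-73 + 66978) + 32041) = sqrt(66905 + 32041) = sqrt(98946) = 3*sqrt(10994)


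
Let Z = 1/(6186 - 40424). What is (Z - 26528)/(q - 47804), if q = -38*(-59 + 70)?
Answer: 908265665/1651024836 ≈ 0.55012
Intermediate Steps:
q = -418 (q = -38*11 = -418)
Z = -1/34238 (Z = 1/(-34238) = -1/34238 ≈ -2.9207e-5)
(Z - 26528)/(q - 47804) = (-1/34238 - 26528)/(-418 - 47804) = -908265665/34238/(-48222) = -908265665/34238*(-1/48222) = 908265665/1651024836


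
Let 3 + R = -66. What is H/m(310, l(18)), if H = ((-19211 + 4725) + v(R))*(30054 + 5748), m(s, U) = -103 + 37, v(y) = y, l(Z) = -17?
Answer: 86849685/11 ≈ 7.8954e+6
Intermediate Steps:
R = -69 (R = -3 - 66 = -69)
m(s, U) = -66
H = -521098110 (H = ((-19211 + 4725) - 69)*(30054 + 5748) = (-14486 - 69)*35802 = -14555*35802 = -521098110)
H/m(310, l(18)) = -521098110/(-66) = -521098110*(-1/66) = 86849685/11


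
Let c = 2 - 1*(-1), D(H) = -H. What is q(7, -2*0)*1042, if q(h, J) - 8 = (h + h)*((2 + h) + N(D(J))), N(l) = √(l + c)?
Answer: 139628 + 14588*√3 ≈ 1.6490e+5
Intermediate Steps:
c = 3 (c = 2 + 1 = 3)
N(l) = √(3 + l) (N(l) = √(l + 3) = √(3 + l))
q(h, J) = 8 + 2*h*(2 + h + √(3 - J)) (q(h, J) = 8 + (h + h)*((2 + h) + √(3 - J)) = 8 + (2*h)*(2 + h + √(3 - J)) = 8 + 2*h*(2 + h + √(3 - J)))
q(7, -2*0)*1042 = (8 + 2*7² + 4*7 + 2*7*√(3 - (-2)*0))*1042 = (8 + 2*49 + 28 + 2*7*√(3 - 1*0))*1042 = (8 + 98 + 28 + 2*7*√(3 + 0))*1042 = (8 + 98 + 28 + 2*7*√3)*1042 = (8 + 98 + 28 + 14*√3)*1042 = (134 + 14*√3)*1042 = 139628 + 14588*√3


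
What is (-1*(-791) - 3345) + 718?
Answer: -1836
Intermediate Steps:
(-1*(-791) - 3345) + 718 = (791 - 3345) + 718 = -2554 + 718 = -1836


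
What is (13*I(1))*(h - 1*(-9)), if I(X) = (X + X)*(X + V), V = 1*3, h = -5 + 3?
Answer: 728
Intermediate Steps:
h = -2
V = 3
I(X) = 2*X*(3 + X) (I(X) = (X + X)*(X + 3) = (2*X)*(3 + X) = 2*X*(3 + X))
(13*I(1))*(h - 1*(-9)) = (13*(2*1*(3 + 1)))*(-2 - 1*(-9)) = (13*(2*1*4))*(-2 + 9) = (13*8)*7 = 104*7 = 728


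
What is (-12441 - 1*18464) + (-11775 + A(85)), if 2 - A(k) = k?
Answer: -42763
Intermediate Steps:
A(k) = 2 - k
(-12441 - 1*18464) + (-11775 + A(85)) = (-12441 - 1*18464) + (-11775 + (2 - 1*85)) = (-12441 - 18464) + (-11775 + (2 - 85)) = -30905 + (-11775 - 83) = -30905 - 11858 = -42763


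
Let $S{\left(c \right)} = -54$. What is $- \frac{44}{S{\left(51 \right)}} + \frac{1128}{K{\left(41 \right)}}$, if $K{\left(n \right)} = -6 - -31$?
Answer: $\frac{31006}{675} \approx 45.935$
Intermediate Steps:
$K{\left(n \right)} = 25$ ($K{\left(n \right)} = -6 + 31 = 25$)
$- \frac{44}{S{\left(51 \right)}} + \frac{1128}{K{\left(41 \right)}} = - \frac{44}{-54} + \frac{1128}{25} = \left(-44\right) \left(- \frac{1}{54}\right) + 1128 \cdot \frac{1}{25} = \frac{22}{27} + \frac{1128}{25} = \frac{31006}{675}$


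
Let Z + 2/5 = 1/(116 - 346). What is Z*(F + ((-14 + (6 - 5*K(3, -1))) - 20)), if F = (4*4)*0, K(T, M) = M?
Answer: 93/10 ≈ 9.3000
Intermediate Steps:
F = 0 (F = 16*0 = 0)
Z = -93/230 (Z = -⅖ + 1/(116 - 346) = -⅖ + 1/(-230) = -⅖ - 1/230 = -93/230 ≈ -0.40435)
Z*(F + ((-14 + (6 - 5*K(3, -1))) - 20)) = -93*(0 + ((-14 + (6 - 5*(-1))) - 20))/230 = -93*(0 + ((-14 + (6 + 5)) - 20))/230 = -93*(0 + ((-14 + 11) - 20))/230 = -93*(0 + (-3 - 20))/230 = -93*(0 - 23)/230 = -93/230*(-23) = 93/10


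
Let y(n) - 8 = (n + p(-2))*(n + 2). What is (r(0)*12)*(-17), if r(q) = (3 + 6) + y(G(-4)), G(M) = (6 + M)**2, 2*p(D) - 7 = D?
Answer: -11424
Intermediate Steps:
p(D) = 7/2 + D/2
y(n) = 8 + (2 + n)*(5/2 + n) (y(n) = 8 + (n + (7/2 + (1/2)*(-2)))*(n + 2) = 8 + (n + (7/2 - 1))*(2 + n) = 8 + (n + 5/2)*(2 + n) = 8 + (5/2 + n)*(2 + n) = 8 + (2 + n)*(5/2 + n))
r(q) = 56 (r(q) = (3 + 6) + (13 + ((6 - 4)**2)**2 + 9*(6 - 4)**2/2) = 9 + (13 + (2**2)**2 + (9/2)*2**2) = 9 + (13 + 4**2 + (9/2)*4) = 9 + (13 + 16 + 18) = 9 + 47 = 56)
(r(0)*12)*(-17) = (56*12)*(-17) = 672*(-17) = -11424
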